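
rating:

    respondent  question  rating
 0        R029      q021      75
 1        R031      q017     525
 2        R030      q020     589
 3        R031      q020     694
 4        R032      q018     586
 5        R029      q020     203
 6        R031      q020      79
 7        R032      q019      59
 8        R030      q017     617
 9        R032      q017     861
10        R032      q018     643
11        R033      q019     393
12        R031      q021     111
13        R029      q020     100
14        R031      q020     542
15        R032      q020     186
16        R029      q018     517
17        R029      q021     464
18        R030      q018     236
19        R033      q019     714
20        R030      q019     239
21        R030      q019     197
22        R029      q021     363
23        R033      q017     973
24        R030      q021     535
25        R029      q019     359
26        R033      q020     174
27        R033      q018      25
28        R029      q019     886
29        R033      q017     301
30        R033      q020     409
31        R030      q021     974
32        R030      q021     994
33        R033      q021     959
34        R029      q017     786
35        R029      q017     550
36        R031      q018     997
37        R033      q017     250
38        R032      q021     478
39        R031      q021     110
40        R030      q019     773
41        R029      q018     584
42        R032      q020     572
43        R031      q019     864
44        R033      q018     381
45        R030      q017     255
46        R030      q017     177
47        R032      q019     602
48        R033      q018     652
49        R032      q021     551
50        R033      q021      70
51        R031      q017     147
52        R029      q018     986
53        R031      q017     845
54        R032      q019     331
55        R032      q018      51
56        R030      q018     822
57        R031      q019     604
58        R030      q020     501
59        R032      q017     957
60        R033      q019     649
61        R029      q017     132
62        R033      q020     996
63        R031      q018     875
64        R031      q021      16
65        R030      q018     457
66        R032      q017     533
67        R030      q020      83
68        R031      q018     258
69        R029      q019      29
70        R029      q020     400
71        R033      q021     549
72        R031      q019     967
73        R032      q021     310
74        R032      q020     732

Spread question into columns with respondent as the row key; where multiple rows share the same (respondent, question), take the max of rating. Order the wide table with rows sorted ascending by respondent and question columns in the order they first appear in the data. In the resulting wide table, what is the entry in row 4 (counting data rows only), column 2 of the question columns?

With rows sorted ascending by respondent, row 4 is respondent=R032. question columns in first-appearance order: q021, q017, q020, q018, q019; column 2 is q017.
Long rows with respondent=R032, question=q017: max(861, 957, 533) = 957.

957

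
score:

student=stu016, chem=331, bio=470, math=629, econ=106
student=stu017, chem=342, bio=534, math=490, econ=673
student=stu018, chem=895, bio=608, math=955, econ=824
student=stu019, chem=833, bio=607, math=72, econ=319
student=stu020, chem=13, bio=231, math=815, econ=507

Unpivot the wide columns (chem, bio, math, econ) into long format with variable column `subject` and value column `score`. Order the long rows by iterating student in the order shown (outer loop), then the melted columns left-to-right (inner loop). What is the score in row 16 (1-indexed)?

319

20 rows total (5 × 4). Row 16: index ⌊(16-1)/4⌋ = 3 into student → stu019; (16-1) mod 4 = 3 into the melted columns → econ.
So row 16 is (stu019, econ, 319); score = 319.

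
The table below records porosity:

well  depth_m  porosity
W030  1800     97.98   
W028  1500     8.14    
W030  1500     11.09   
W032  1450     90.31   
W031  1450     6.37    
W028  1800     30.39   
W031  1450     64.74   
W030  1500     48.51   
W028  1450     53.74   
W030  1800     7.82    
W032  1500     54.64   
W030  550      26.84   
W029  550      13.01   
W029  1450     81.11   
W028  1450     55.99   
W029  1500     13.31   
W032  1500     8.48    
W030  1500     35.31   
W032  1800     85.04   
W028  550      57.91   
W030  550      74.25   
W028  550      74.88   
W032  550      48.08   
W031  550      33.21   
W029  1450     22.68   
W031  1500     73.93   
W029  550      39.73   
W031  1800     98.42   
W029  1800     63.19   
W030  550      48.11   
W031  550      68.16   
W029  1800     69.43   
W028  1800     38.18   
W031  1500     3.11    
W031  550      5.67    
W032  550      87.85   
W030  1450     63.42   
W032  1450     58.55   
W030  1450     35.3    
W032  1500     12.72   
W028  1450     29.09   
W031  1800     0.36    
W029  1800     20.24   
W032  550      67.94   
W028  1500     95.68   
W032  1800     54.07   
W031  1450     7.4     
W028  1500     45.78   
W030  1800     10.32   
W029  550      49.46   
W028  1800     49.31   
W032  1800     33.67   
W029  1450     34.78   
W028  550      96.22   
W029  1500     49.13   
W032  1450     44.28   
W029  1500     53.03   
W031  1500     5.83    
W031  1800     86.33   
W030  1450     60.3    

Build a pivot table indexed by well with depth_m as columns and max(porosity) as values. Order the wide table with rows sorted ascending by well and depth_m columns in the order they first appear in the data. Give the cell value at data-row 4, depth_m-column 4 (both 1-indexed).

With rows sorted ascending by well, row 4 is well=W031. depth_m columns in first-appearance order: 1800, 1500, 1450, 550; column 4 is 550.
Long rows with well=W031, depth_m=550: max(33.21, 68.16, 5.67) = 68.16.

68.16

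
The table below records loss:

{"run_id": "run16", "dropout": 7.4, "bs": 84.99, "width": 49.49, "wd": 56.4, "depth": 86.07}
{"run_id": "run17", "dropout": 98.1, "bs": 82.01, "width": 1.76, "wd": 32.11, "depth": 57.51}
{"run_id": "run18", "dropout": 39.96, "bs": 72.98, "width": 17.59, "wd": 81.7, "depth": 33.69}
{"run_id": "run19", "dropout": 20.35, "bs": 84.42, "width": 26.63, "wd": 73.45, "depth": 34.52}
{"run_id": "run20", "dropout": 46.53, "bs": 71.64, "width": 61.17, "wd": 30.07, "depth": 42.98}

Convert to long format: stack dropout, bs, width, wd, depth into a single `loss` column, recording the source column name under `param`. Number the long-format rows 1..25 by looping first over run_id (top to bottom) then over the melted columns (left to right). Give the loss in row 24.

25 rows total (5 × 5). Row 24: index ⌊(24-1)/5⌋ = 4 into run_id → run20; (24-1) mod 5 = 3 into the melted columns → wd.
So row 24 is (run20, wd, 30.07); loss = 30.07.

30.07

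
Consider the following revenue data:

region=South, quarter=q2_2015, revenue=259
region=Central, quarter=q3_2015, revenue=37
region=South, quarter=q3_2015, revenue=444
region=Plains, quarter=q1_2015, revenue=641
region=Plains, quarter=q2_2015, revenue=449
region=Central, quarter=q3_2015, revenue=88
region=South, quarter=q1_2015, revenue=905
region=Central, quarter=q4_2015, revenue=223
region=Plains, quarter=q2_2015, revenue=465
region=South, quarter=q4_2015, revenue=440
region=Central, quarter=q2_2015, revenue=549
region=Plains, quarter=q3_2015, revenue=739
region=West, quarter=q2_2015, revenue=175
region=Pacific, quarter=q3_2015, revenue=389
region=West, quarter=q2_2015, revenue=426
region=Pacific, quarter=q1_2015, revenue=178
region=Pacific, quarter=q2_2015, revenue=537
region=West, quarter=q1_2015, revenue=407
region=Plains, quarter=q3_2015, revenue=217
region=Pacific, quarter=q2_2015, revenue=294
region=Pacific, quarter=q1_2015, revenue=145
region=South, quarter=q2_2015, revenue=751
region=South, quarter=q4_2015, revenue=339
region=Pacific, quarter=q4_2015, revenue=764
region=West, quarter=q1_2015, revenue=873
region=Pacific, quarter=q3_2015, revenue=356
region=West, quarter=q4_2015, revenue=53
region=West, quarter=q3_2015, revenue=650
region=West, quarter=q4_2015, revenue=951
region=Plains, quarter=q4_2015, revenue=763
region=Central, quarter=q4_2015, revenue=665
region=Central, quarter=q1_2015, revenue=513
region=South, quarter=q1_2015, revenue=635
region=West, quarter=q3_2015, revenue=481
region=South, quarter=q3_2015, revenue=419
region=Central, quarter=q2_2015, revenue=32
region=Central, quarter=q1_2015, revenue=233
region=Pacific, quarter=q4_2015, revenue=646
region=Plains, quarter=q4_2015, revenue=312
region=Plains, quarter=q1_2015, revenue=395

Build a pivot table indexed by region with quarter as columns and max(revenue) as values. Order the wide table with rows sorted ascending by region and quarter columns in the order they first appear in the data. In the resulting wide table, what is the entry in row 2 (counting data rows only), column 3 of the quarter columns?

178

With rows sorted ascending by region, row 2 is region=Pacific. quarter columns in first-appearance order: q2_2015, q3_2015, q1_2015, q4_2015; column 3 is q1_2015.
Long rows with region=Pacific, quarter=q1_2015: max(178, 145) = 178.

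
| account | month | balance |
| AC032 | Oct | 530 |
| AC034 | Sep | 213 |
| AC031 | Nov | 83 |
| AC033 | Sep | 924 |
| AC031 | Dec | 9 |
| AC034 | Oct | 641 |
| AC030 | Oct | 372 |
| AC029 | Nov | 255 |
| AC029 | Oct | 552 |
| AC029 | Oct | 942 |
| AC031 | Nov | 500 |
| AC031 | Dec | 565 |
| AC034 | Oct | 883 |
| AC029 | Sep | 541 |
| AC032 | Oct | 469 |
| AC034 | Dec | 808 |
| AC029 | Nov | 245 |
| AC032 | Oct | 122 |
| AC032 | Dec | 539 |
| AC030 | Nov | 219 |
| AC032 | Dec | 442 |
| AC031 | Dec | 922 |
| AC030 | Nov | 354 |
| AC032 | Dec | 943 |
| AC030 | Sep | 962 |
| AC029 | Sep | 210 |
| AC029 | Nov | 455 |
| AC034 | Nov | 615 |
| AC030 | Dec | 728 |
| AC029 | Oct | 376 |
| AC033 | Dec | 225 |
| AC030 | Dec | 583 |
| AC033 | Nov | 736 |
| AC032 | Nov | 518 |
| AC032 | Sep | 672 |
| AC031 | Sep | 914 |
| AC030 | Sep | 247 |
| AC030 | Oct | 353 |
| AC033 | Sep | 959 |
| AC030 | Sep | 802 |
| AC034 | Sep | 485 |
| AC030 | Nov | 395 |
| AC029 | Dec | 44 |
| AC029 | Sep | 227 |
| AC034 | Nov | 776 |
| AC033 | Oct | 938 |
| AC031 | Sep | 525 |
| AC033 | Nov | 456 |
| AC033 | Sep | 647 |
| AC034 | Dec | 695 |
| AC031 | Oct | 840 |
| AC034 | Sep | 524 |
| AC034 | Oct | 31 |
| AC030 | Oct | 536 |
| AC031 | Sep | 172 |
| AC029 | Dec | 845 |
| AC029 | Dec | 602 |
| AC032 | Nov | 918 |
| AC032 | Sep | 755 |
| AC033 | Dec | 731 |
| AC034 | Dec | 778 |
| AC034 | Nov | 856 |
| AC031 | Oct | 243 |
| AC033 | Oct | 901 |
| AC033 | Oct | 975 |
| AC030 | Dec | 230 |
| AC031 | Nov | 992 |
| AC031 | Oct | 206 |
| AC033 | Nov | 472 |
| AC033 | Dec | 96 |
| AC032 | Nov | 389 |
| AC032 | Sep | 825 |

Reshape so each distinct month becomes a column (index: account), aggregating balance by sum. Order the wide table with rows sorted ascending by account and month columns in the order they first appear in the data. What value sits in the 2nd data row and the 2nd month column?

2011

With rows sorted ascending by account, row 2 is account=AC030. month columns in first-appearance order: Oct, Sep, Nov, Dec; column 2 is Sep.
Long rows with account=AC030, month=Sep: 962 + 247 + 802 = 2011.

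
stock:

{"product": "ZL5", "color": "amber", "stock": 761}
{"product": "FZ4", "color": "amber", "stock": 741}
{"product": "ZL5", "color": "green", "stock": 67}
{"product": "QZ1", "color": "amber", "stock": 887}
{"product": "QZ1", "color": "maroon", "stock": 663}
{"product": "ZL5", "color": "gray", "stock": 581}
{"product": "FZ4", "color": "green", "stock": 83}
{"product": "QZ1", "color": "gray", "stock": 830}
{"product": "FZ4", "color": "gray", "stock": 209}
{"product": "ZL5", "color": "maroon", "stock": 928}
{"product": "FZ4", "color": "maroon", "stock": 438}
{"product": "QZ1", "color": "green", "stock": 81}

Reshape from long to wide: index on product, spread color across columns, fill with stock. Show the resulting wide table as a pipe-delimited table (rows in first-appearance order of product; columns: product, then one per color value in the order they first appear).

| product | amber | green | maroon | gray |
| ZL5 | 761 | 67 | 928 | 581 |
| FZ4 | 741 | 83 | 438 | 209 |
| QZ1 | 887 | 81 | 663 | 830 |

Columns: product plus the 4 distinct color values (amber, green, maroon, gray).
For example, row ZL5 column amber takes stock=761 from the long row (ZL5, amber).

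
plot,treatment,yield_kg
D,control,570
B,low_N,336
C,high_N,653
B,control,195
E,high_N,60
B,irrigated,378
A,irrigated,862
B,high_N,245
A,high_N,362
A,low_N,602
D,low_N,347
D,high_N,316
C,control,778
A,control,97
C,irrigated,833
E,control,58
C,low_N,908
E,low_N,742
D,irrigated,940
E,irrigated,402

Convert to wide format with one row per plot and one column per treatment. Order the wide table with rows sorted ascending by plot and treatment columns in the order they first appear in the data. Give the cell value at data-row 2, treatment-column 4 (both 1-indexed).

With rows sorted ascending by plot, row 2 is plot=B. treatment columns in first-appearance order: control, low_N, high_N, irrigated; column 4 is irrigated.
Long rows with plot=B, treatment=irrigated: yield_kg = 378.

378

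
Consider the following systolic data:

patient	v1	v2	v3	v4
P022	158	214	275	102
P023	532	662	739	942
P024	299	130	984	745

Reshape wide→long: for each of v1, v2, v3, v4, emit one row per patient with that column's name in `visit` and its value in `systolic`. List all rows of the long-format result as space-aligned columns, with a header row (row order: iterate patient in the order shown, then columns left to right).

Each (patient, column) pair becomes one row: 3 × 4 = 12 rows.
For example, (P022, v1) → systolic=158.

patient  visit  systolic
P022     v1     158     
P022     v2     214     
P022     v3     275     
P022     v4     102     
P023     v1     532     
P023     v2     662     
P023     v3     739     
P023     v4     942     
P024     v1     299     
P024     v2     130     
P024     v3     984     
P024     v4     745     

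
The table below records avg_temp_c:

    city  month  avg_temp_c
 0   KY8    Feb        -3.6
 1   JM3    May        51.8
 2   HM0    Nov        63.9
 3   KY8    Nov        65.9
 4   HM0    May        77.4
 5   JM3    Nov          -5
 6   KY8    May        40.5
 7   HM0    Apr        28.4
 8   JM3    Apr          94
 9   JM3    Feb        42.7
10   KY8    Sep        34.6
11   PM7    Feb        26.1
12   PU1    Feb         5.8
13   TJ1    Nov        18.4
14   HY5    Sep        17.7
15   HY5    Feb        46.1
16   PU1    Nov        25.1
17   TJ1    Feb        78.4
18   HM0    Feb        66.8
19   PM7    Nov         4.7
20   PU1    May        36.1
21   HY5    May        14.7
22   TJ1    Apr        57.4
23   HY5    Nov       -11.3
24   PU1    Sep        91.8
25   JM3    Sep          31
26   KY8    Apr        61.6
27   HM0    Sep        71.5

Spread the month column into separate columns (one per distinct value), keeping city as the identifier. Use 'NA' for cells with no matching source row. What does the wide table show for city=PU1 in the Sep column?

The long row with city=PU1, month=Sep has avg_temp_c=91.8.

91.8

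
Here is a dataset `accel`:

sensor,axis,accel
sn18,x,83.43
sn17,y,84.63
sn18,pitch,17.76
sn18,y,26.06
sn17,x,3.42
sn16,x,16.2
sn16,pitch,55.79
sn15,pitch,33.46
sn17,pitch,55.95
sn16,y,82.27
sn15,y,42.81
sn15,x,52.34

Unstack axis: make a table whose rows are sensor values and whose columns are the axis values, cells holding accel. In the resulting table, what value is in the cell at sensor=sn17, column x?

3.42

Wide layout: rows indexed by sensor, columns are the 3 distinct axis values (x, y, pitch).
Cell (sensor=sn17, axis=x) draws from the long row where sensor=sn17 and axis=x, which has accel=3.42.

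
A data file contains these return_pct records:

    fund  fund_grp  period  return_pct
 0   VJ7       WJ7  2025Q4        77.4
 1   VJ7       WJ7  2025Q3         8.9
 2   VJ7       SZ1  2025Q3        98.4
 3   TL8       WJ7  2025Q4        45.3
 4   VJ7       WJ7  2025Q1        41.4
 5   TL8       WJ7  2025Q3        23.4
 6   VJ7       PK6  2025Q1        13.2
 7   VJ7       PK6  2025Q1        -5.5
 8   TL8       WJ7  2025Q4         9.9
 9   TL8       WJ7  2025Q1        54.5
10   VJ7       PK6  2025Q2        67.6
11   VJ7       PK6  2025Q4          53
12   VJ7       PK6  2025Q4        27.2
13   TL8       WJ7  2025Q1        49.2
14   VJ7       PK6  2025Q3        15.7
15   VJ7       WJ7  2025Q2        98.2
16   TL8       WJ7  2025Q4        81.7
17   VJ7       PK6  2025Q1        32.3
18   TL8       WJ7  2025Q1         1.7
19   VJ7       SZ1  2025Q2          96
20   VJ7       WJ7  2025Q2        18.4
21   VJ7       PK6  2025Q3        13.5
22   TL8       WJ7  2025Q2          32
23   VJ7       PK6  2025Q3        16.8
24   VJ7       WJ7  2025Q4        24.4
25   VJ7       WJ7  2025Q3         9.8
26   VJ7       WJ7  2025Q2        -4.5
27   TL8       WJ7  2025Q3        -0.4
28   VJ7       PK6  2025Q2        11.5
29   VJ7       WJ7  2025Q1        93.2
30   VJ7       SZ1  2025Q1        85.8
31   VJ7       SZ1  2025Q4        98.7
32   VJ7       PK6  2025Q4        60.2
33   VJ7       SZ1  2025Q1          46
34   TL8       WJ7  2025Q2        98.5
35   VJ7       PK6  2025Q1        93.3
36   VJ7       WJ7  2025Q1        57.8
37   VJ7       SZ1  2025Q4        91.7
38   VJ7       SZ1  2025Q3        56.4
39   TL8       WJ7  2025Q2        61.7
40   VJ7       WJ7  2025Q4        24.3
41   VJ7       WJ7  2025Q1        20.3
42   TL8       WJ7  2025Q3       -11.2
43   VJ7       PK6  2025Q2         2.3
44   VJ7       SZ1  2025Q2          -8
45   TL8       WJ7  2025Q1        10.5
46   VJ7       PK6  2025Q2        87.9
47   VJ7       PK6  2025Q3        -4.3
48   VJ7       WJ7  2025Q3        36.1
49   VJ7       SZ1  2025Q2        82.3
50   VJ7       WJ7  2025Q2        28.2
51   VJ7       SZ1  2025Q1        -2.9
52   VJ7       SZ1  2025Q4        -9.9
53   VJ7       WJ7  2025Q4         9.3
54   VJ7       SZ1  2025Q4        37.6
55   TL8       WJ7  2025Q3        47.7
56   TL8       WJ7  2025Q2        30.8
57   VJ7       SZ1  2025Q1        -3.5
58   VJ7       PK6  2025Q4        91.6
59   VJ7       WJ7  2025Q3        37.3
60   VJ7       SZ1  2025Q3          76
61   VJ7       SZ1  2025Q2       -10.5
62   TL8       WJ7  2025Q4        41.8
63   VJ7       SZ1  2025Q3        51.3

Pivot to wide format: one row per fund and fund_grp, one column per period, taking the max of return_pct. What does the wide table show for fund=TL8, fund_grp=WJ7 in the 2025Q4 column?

Rows with fund=TL8, fund_grp=WJ7 and period=2025Q4: return_pct values are 45.3, 9.9, 81.7, 41.8.
max(45.3, 9.9, 81.7, 41.8) = 81.7.

81.7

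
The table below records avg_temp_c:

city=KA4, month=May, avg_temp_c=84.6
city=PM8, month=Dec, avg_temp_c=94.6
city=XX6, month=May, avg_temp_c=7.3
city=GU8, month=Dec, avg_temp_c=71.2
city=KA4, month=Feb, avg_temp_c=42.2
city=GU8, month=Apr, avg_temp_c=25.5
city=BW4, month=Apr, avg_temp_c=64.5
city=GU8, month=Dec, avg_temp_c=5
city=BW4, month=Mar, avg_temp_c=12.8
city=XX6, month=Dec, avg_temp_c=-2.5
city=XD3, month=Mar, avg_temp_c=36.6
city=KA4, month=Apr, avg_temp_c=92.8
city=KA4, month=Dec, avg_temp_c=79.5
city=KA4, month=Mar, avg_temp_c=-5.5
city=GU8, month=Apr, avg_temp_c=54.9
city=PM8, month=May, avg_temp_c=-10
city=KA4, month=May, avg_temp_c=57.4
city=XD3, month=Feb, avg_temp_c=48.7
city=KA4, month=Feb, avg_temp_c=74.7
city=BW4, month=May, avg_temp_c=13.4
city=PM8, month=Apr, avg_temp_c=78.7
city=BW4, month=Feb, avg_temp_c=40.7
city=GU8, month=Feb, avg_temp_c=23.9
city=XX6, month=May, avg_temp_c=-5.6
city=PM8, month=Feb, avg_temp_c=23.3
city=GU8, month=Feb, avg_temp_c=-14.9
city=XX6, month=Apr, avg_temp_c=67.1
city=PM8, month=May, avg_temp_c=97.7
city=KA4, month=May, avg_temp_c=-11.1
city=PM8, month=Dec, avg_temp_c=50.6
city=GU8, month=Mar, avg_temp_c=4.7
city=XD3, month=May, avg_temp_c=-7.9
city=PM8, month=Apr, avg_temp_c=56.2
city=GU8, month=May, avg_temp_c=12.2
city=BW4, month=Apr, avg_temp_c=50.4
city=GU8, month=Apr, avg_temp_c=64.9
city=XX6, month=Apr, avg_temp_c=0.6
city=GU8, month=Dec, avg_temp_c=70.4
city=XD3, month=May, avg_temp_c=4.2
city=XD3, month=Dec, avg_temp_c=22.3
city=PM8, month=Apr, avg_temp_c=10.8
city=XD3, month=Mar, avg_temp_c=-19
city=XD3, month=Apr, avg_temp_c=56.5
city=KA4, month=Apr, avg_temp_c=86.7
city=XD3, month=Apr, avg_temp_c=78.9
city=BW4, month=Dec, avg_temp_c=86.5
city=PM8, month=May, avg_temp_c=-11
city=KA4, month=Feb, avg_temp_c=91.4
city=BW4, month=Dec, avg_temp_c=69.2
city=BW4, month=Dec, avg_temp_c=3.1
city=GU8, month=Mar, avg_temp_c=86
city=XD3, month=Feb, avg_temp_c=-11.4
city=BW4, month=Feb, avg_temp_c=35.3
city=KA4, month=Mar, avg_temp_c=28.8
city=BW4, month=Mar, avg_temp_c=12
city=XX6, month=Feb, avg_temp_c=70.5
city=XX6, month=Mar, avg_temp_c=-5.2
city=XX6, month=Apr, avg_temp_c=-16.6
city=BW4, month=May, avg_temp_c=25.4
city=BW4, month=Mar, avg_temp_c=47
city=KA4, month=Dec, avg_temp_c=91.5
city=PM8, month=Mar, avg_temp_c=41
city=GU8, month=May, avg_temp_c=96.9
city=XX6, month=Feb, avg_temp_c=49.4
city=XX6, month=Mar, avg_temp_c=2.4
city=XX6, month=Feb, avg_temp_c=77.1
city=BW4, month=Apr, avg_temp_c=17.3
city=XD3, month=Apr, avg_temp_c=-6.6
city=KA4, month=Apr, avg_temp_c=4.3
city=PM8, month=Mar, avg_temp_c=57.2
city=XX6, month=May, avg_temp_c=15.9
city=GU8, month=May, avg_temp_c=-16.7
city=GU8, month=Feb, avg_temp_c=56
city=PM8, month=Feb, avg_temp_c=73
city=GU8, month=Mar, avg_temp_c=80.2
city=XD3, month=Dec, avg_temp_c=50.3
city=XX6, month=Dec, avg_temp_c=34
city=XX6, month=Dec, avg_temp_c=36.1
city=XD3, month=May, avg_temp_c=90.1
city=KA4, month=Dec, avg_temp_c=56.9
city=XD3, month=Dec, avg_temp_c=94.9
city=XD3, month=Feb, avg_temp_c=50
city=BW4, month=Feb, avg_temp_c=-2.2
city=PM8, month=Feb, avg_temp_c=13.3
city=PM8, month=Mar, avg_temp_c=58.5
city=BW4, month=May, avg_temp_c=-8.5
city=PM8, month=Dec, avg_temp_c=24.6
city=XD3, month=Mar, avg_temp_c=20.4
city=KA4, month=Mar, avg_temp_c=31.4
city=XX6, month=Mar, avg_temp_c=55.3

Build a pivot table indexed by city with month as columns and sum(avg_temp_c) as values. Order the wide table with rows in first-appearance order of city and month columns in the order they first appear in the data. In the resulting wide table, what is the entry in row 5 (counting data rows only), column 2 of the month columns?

158.8

With rows in first-appearance order of city, row 5 is city=BW4. month columns in first-appearance order: May, Dec, Feb, Apr, Mar; column 2 is Dec.
Long rows with city=BW4, month=Dec: 86.5 + 69.2 + 3.1 = 158.8.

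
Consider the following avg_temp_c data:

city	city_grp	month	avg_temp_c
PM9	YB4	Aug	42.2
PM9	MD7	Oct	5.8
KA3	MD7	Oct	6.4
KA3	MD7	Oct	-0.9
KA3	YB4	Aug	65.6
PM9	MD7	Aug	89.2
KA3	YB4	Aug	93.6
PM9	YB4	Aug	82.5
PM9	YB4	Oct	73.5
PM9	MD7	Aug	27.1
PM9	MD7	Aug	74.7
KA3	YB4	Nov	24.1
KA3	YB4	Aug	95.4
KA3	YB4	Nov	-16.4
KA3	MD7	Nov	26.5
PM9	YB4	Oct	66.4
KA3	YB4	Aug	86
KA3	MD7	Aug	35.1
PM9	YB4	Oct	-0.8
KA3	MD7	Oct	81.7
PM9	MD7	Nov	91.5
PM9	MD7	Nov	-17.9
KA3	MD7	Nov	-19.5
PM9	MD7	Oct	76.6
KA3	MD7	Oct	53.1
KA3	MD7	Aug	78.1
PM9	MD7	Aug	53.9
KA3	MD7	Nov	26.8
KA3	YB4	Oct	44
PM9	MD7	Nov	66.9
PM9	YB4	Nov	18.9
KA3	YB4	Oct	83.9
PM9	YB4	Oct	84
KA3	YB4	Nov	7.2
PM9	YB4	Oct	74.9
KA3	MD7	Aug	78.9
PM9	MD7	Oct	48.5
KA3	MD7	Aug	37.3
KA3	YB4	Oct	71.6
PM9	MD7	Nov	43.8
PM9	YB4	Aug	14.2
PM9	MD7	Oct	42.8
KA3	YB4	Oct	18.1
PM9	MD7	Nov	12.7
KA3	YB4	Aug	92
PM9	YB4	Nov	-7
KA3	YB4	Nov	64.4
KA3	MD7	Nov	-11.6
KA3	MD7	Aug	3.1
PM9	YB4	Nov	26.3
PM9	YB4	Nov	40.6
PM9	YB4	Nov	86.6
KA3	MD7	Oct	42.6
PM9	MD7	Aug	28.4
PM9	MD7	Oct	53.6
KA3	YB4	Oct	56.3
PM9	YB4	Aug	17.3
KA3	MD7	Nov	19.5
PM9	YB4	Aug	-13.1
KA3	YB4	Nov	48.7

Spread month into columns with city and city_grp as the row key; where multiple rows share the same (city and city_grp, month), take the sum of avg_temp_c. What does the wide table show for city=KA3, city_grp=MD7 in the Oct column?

Rows with city=KA3, city_grp=MD7 and month=Oct: avg_temp_c values are 6.4, -0.9, 81.7, 53.1, 42.6.
6.4 + -0.9 + 81.7 + 53.1 + 42.6 = 182.9.

182.9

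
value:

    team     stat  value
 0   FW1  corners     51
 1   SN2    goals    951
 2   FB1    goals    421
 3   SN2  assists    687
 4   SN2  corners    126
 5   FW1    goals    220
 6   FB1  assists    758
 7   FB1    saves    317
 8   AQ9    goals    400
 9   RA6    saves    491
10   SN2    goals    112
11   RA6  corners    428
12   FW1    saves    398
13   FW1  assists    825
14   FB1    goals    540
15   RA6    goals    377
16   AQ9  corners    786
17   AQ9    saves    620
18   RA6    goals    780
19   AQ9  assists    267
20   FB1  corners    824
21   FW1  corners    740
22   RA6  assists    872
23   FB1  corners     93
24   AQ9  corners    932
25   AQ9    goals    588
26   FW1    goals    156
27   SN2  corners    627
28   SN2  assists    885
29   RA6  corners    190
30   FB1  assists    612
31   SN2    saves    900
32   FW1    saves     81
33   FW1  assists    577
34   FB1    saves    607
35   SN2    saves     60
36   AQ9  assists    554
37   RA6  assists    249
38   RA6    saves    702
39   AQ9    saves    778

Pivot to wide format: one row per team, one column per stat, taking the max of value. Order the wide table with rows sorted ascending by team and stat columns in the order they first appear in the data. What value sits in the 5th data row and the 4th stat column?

900

With rows sorted ascending by team, row 5 is team=SN2. stat columns in first-appearance order: corners, goals, assists, saves; column 4 is saves.
Long rows with team=SN2, stat=saves: max(900, 60) = 900.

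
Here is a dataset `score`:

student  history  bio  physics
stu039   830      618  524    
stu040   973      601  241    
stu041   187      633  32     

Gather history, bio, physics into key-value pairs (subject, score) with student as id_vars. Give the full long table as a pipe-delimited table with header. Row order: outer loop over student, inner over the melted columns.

| student | subject | score |
| stu039 | history | 830 |
| stu039 | bio | 618 |
| stu039 | physics | 524 |
| stu040 | history | 973 |
| stu040 | bio | 601 |
| stu040 | physics | 241 |
| stu041 | history | 187 |
| stu041 | bio | 633 |
| stu041 | physics | 32 |

Each (student, column) pair becomes one row: 3 × 3 = 9 rows.
For example, (stu039, history) → score=830.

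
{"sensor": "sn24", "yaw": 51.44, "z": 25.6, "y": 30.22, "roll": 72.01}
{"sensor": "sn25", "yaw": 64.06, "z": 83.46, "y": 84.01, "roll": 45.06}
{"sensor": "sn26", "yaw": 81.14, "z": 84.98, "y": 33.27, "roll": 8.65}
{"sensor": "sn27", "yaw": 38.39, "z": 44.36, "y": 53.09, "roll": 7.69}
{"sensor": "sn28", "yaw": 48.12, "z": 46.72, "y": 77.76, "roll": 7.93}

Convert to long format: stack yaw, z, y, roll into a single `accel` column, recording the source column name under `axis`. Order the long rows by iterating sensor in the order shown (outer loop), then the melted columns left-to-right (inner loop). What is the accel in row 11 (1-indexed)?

20 rows total (5 × 4). Row 11: index ⌊(11-1)/4⌋ = 2 into sensor → sn26; (11-1) mod 4 = 2 into the melted columns → y.
So row 11 is (sn26, y, 33.27); accel = 33.27.

33.27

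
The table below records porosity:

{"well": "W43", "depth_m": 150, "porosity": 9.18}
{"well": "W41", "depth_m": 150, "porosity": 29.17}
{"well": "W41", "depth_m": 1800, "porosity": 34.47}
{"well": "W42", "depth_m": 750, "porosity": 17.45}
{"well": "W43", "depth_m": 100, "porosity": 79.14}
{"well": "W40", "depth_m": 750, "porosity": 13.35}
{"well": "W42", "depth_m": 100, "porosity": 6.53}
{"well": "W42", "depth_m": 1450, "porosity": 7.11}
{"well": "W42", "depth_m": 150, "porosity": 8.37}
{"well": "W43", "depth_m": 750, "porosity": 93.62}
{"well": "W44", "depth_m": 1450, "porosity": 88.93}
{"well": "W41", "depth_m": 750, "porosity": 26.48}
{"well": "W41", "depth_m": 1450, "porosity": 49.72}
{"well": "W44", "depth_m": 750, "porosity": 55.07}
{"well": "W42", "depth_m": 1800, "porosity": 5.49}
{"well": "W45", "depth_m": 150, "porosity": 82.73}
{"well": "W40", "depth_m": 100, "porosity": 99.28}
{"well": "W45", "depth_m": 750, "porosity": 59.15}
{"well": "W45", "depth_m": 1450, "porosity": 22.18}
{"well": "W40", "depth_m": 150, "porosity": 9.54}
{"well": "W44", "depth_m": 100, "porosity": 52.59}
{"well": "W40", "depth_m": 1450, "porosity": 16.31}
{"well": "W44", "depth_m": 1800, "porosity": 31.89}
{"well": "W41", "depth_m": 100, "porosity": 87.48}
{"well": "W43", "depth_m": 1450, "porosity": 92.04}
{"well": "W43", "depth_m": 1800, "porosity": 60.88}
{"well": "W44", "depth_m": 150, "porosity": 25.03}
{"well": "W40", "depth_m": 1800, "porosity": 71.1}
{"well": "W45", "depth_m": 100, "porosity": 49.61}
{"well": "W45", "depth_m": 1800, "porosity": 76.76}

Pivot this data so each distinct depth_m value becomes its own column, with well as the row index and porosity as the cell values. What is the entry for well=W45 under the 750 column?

Wide layout: rows indexed by well, columns are the 5 distinct depth_m values (150, 1800, 750, 100, 1450).
Cell (well=W45, depth_m=750) draws from the long row where well=W45 and depth_m=750, which has porosity=59.15.

59.15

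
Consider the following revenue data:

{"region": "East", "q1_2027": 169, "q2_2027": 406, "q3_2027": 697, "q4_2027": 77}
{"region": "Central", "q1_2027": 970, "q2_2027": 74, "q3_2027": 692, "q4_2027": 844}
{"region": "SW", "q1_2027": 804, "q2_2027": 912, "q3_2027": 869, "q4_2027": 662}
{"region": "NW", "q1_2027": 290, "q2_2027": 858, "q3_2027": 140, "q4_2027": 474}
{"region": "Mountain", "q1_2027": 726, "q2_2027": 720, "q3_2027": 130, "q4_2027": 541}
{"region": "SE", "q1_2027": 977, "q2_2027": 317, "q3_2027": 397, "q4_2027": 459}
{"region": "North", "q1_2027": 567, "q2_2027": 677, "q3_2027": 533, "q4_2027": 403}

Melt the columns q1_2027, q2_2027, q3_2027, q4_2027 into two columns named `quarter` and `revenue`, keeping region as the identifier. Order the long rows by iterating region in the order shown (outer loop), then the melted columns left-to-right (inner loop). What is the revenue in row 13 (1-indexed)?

290

28 rows total (7 × 4). Row 13: index ⌊(13-1)/4⌋ = 3 into region → NW; (13-1) mod 4 = 0 into the melted columns → q1_2027.
So row 13 is (NW, q1_2027, 290); revenue = 290.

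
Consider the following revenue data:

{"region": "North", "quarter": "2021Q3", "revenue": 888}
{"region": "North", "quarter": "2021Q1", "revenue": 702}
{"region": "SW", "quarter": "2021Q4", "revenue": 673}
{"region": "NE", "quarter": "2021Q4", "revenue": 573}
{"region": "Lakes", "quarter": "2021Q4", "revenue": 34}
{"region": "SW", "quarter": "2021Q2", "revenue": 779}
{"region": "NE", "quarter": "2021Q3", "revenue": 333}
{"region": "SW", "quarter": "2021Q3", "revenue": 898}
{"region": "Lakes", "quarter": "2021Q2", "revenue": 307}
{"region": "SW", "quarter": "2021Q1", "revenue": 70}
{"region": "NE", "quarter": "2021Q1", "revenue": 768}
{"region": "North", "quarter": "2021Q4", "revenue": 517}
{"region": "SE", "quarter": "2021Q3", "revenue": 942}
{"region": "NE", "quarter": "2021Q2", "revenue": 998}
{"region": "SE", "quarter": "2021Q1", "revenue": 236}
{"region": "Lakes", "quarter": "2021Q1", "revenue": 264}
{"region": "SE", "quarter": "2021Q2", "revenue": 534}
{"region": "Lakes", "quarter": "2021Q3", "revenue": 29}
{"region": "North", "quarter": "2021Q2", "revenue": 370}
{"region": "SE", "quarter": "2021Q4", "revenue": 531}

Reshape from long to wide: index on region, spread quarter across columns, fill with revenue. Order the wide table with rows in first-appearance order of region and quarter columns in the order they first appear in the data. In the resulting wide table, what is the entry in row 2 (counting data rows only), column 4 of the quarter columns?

779

With rows in first-appearance order of region, row 2 is region=SW. quarter columns in first-appearance order: 2021Q3, 2021Q1, 2021Q4, 2021Q2; column 4 is 2021Q2.
Long rows with region=SW, quarter=2021Q2: revenue = 779.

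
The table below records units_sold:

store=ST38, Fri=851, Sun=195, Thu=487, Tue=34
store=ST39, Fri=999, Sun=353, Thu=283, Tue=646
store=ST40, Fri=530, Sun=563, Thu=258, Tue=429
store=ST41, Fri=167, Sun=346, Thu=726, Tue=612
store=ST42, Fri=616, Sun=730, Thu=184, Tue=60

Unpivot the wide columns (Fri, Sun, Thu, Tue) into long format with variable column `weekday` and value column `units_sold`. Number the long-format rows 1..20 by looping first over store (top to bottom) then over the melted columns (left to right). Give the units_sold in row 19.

20 rows total (5 × 4). Row 19: index ⌊(19-1)/4⌋ = 4 into store → ST42; (19-1) mod 4 = 2 into the melted columns → Thu.
So row 19 is (ST42, Thu, 184); units_sold = 184.

184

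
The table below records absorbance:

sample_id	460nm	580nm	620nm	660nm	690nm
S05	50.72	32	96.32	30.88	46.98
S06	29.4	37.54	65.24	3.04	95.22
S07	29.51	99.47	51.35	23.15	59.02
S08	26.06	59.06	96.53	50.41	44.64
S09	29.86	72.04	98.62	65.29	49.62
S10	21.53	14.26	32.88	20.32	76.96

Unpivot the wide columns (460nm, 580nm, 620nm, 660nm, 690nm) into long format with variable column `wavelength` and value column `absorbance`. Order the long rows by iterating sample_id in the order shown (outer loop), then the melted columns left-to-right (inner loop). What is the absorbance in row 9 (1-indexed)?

30 rows total (6 × 5). Row 9: index ⌊(9-1)/5⌋ = 1 into sample_id → S06; (9-1) mod 5 = 3 into the melted columns → 660nm.
So row 9 is (S06, 660nm, 3.04); absorbance = 3.04.

3.04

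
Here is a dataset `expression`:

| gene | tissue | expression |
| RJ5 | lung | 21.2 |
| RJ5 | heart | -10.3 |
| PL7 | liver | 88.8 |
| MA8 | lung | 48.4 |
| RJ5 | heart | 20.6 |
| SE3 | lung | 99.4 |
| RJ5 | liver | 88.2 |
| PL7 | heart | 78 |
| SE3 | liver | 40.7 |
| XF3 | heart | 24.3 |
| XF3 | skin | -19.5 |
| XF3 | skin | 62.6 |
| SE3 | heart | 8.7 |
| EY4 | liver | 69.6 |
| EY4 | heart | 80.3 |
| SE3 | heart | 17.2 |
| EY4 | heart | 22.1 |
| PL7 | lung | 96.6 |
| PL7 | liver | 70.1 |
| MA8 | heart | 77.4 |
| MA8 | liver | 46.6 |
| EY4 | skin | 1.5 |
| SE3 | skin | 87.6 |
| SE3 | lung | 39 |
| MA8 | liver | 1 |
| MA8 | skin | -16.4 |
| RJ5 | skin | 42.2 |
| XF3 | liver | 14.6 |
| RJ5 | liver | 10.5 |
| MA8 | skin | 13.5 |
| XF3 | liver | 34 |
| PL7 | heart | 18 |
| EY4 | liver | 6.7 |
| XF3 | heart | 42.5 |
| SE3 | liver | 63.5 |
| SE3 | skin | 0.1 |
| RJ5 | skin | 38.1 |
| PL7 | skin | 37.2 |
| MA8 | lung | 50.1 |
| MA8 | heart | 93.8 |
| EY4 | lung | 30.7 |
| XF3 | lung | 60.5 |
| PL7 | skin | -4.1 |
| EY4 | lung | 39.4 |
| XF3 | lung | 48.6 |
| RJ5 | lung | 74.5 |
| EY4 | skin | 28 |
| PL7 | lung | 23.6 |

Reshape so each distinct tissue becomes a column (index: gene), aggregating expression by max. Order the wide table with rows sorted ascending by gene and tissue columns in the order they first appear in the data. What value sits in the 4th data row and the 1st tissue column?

74.5

With rows sorted ascending by gene, row 4 is gene=RJ5. tissue columns in first-appearance order: lung, heart, liver, skin; column 1 is lung.
Long rows with gene=RJ5, tissue=lung: max(21.2, 74.5) = 74.5.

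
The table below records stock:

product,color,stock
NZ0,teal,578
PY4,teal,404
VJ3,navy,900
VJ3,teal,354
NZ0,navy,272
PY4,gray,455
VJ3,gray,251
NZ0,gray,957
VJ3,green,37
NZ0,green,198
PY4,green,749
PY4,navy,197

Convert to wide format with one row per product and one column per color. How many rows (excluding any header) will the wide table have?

3

3 distinct product values → 3 rows.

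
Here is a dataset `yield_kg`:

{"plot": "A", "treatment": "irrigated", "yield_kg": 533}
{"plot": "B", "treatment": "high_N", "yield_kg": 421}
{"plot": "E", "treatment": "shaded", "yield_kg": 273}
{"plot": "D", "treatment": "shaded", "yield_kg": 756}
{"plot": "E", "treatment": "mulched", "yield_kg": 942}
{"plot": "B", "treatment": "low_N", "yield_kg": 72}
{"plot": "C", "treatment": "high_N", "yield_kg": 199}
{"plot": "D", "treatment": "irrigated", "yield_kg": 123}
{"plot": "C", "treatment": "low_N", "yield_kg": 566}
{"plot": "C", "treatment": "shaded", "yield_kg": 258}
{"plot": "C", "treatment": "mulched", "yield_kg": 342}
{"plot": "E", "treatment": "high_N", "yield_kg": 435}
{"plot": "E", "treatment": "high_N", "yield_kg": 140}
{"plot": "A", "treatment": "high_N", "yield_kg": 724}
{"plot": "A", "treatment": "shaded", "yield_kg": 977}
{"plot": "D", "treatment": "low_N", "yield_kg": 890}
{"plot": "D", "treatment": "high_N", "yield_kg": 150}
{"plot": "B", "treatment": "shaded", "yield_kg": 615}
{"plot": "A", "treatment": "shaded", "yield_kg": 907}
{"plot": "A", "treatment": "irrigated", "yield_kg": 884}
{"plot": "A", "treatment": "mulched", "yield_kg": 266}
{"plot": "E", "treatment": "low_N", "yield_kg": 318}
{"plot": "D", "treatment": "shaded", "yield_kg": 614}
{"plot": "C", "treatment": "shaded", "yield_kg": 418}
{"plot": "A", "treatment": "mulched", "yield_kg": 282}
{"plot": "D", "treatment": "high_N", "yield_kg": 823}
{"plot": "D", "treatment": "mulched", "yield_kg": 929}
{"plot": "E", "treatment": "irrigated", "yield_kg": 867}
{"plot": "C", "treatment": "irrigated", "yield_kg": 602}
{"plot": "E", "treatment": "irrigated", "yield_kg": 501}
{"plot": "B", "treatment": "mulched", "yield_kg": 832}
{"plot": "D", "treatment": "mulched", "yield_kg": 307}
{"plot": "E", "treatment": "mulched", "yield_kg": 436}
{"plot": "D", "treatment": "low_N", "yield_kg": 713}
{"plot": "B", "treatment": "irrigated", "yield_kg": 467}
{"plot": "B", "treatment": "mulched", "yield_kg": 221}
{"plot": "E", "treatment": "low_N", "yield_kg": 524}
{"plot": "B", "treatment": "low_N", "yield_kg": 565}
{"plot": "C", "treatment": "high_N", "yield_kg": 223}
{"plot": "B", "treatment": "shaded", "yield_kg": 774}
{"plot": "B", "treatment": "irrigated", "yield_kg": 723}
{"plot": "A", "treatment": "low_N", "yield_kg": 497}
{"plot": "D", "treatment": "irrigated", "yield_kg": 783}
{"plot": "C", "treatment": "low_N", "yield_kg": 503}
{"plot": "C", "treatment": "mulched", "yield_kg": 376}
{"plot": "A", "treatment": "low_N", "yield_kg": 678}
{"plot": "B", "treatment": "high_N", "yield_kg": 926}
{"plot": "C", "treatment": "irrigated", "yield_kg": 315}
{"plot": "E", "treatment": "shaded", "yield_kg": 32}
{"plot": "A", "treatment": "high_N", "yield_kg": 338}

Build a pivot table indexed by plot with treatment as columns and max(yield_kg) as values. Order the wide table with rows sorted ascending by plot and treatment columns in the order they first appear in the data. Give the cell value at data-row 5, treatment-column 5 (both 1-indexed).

With rows sorted ascending by plot, row 5 is plot=E. treatment columns in first-appearance order: irrigated, high_N, shaded, mulched, low_N; column 5 is low_N.
Long rows with plot=E, treatment=low_N: max(318, 524) = 524.

524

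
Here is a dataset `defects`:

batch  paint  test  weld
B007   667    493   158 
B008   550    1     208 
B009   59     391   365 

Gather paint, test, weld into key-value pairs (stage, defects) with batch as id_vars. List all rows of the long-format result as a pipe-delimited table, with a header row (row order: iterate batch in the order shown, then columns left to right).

| batch | stage | defects |
| B007 | paint | 667 |
| B007 | test | 493 |
| B007 | weld | 158 |
| B008 | paint | 550 |
| B008 | test | 1 |
| B008 | weld | 208 |
| B009 | paint | 59 |
| B009 | test | 391 |
| B009 | weld | 365 |

Each (batch, column) pair becomes one row: 3 × 3 = 9 rows.
For example, (B007, paint) → defects=667.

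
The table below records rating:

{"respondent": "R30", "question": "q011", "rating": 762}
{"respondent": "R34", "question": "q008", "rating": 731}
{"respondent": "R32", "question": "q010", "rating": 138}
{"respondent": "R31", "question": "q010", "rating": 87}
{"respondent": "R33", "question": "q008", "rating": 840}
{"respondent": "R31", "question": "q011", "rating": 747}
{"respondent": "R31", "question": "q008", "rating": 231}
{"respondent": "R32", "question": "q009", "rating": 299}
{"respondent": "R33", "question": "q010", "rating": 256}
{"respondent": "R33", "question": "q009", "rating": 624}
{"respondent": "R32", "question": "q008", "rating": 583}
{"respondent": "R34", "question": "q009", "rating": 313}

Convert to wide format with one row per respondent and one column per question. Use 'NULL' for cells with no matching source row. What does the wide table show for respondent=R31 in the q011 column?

747

The long row with respondent=R31, question=q011 has rating=747.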